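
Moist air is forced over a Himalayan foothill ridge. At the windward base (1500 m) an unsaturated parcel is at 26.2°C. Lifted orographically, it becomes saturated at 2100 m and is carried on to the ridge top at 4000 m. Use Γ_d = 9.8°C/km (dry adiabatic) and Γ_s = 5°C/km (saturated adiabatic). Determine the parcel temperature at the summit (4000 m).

1500 → 2100 m (dry, 9.8°C/km): ΔT = -9.8 × 0.6 = -5.88°C → T = 20.32°C
2100 → 4000 m (saturated, 5°C/km): ΔT = -5 × 1.9 = -9.5°C → T = 10.82°C

10.82°C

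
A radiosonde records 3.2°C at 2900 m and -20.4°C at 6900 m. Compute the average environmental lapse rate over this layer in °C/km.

5.9°C/km

Γ = −ΔT/Δz = (3.2 − (-20.4)) / (6900 − 2900) m
  = 23.6°C / 4 km = 5.9°C/km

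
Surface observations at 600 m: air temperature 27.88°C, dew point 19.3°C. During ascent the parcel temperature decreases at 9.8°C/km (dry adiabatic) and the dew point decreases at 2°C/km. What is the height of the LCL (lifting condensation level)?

T and T_d converge at 9.8 − 2 = 7.8°C per km
Height above start = (27.88 − 19.3) / 7.8 = 1.1 km
LCL altitude = 600 m + 1100 m = 1700 m

1700 m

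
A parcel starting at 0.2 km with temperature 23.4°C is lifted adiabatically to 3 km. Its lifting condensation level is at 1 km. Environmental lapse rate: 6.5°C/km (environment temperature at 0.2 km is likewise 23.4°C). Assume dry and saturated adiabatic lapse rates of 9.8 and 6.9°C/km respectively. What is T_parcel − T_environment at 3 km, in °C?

Parcel:
  Dry to 1000 m: -9.8 × 0.8 km = -7.84°C, so T = 15.56°C.
  Saturated to 3000 m: -6.9 × 2 km = -13.8°C, so T = 1.76°C.
Environment:
  Environment to 3000 m: -6.5 × 2.8 km = -18.2°C, so T = 5.2°C.
T_parcel − T_env = 1.76 − 5.2 = -3.44°C

-3.44°C (parcel cooler than environment)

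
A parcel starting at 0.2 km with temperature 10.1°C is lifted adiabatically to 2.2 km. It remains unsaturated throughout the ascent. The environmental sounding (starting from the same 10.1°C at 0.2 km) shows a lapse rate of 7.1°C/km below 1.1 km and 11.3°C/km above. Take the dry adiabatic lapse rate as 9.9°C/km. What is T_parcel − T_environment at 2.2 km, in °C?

-0.98°C (parcel cooler than environment)

Parcel:
  200–2200 m, dry: Δz = 2 km ⇒ ΔT = -19.8°C; T = -9.7°C
Environment:
  200–1100 m, environment, lower layer: Δz = 0.9 km ⇒ ΔT = -6.39°C; T = 3.71°C
  1100–2200 m, environment, upper layer: Δz = 1.1 km ⇒ ΔT = -12.43°C; T = -8.72°C
T_parcel − T_env = -9.7 − (-8.72) = -0.98°C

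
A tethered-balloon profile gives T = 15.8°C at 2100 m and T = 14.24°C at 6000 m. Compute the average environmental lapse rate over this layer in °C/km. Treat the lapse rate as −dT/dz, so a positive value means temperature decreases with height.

0.4°C/km

Γ = −ΔT/Δz = (15.8 − 14.24) / (6000 − 2100) m
  = 1.56°C / 3.9 km = 0.4°C/km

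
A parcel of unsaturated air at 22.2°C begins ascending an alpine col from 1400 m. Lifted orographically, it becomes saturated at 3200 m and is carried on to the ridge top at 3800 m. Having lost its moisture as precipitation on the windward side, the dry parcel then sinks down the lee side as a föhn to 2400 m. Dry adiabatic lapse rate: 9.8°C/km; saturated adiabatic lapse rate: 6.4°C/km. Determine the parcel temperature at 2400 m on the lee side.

14.44°C

Dry to 3200 m: -9.8 × 1.8 km = -17.64°C, so T = 4.56°C.
Saturated to 3800 m: -6.4 × 0.6 km = -3.84°C, so T = 0.72°C.
Dry descent to 2400 m: +9.8 × 1.4 km = +13.72°C, so T = 14.44°C.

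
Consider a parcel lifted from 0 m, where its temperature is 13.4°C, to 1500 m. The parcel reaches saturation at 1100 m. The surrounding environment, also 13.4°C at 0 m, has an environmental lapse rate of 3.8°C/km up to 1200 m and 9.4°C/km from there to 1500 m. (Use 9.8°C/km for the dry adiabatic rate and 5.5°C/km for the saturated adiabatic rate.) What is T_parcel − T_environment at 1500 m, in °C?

Parcel:
  Dry to 1100 m: -9.8 × 1.1 km = -10.78°C, so T = 2.62°C.
  Saturated to 1500 m: -5.5 × 0.4 km = -2.2°C, so T = 0.42°C.
Environment:
  Environment, lower layer to 1200 m: -3.8 × 1.2 km = -4.56°C, so T = 8.84°C.
  Environment, upper layer to 1500 m: -9.4 × 0.3 km = -2.82°C, so T = 6.02°C.
T_parcel − T_env = 0.42 − 6.02 = -5.6°C

-5.6°C (parcel cooler than environment)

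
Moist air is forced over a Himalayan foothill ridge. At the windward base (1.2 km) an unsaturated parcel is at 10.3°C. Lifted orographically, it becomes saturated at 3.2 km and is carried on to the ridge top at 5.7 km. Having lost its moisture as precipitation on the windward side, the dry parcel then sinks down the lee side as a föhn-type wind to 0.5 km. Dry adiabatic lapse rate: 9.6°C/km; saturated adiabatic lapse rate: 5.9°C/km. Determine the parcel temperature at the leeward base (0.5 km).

Dry to 3200 m: -9.6 × 2 km = -19.2°C, so T = -8.9°C.
Saturated to 5700 m: -5.9 × 2.5 km = -14.75°C, so T = -23.65°C.
Dry descent to 500 m: +9.6 × 5.2 km = +49.92°C, so T = 26.27°C.

26.27°C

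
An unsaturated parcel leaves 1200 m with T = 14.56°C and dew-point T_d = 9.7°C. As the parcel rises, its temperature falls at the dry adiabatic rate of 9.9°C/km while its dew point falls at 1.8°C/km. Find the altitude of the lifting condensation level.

T and T_d converge at 9.9 − 1.8 = 8.1°C per km
Height above start = (14.56 − 9.7) / 8.1 = 0.6 km
LCL altitude = 1200 m + 600 m = 1800 m

1800 m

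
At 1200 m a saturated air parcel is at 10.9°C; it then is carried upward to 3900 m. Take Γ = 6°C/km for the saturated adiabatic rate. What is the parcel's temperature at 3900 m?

1200–3900 m, saturated adiabatic: Δz = 2.7 km ⇒ ΔT = -16.2°C; T = -5.3°C

-5.3°C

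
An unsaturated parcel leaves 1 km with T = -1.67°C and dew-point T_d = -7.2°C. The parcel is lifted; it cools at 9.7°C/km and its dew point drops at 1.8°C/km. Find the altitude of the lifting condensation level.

1.7 km

T and T_d converge at 9.7 − 1.8 = 7.9°C per km
Height above start = (-1.67 − (-7.2)) / 7.9 = 0.7 km
LCL altitude = 1000 m + 700 m = 1700 m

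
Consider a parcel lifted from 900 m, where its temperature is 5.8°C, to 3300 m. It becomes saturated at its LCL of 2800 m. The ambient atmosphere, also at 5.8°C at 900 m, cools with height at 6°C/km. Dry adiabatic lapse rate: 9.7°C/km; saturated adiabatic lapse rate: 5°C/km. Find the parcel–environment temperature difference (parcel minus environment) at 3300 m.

-6.53°C (parcel cooler than environment)

Parcel:
  900–2800 m, dry: Δz = 1.9 km ⇒ ΔT = -18.43°C; T = -12.63°C
  2800–3300 m, saturated: Δz = 0.5 km ⇒ ΔT = -2.5°C; T = -15.13°C
Environment:
  900–3300 m, environment: Δz = 2.4 km ⇒ ΔT = -14.4°C; T = -8.6°C
T_parcel − T_env = -15.13 − (-8.6) = -6.53°C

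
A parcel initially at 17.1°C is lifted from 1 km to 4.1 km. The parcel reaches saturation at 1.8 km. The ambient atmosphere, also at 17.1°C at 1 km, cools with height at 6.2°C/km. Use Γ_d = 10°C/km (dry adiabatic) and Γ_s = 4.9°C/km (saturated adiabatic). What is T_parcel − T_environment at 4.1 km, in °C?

-0.05°C (parcel cooler than environment)

Parcel:
  1000–1800 m, dry: Δz = 0.8 km ⇒ ΔT = -8°C; T = 9.1°C
  1800–4100 m, saturated: Δz = 2.3 km ⇒ ΔT = -11.27°C; T = -2.17°C
Environment:
  1000–4100 m, environment: Δz = 3.1 km ⇒ ΔT = -19.22°C; T = -2.12°C
T_parcel − T_env = -2.17 − (-2.12) = -0.05°C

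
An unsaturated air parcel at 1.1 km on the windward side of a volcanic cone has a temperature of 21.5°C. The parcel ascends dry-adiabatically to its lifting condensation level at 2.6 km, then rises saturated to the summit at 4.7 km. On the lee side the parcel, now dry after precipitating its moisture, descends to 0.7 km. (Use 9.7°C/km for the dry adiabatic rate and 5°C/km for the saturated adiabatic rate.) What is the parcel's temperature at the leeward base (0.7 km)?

35.25°C

From 1100 m to 2600 m (dry): cools by 9.7 × 1.5 = 14.55°C, giving 6.95°C.
From 2600 m to 4700 m (saturated): cools by 5 × 2.1 = 10.5°C, giving -3.55°C.
From 4700 m to 700 m (dry descent): warms by 9.7 × 4 = 38.8°C, giving 35.25°C.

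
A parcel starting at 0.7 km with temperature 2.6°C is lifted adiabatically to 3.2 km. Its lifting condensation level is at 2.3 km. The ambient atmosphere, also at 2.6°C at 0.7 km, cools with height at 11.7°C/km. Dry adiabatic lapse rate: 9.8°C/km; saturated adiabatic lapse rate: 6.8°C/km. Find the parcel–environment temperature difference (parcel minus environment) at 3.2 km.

+7.45°C (parcel warmer than environment)

Parcel:
  Dry to 2300 m: -9.8 × 1.6 km = -15.68°C, so T = -13.08°C.
  Saturated to 3200 m: -6.8 × 0.9 km = -6.12°C, so T = -19.2°C.
Environment:
  Environment to 3200 m: -11.7 × 2.5 km = -29.25°C, so T = -26.65°C.
T_parcel − T_env = -19.2 − (-26.65) = +7.45°C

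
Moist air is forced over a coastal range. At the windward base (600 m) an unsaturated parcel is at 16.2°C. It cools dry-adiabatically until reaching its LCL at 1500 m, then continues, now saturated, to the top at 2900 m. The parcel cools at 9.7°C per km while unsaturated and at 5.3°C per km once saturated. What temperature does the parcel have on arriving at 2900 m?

Dry to 1500 m: -9.7 × 0.9 km = -8.73°C, so T = 7.47°C.
Saturated to 2900 m: -5.3 × 1.4 km = -7.42°C, so T = 0.05°C.

0.05°C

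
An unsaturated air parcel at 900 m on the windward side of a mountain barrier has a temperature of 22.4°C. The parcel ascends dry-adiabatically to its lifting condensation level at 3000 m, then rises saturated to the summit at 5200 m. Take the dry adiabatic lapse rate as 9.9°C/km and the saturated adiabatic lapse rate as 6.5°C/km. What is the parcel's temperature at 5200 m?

From 900 m to 3000 m (dry): cools by 9.9 × 2.1 = 20.79°C, giving 1.61°C.
From 3000 m to 5200 m (saturated): cools by 6.5 × 2.2 = 14.3°C, giving -12.69°C.

-12.69°C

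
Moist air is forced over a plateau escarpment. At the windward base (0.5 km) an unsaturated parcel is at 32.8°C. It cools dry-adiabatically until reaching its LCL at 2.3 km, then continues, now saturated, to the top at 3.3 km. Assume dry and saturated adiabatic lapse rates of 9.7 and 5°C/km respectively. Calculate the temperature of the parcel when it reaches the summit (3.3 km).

10.34°C

Dry to 2300 m: -9.7 × 1.8 km = -17.46°C, so T = 15.34°C.
Saturated to 3300 m: -5 × 1 km = -5°C, so T = 10.34°C.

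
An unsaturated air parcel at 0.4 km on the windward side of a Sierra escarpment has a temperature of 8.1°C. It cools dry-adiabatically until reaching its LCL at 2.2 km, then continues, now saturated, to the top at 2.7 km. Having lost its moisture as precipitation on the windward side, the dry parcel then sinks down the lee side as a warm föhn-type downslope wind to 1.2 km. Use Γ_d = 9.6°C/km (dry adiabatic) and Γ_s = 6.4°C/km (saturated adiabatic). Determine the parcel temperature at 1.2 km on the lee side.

2.02°C

Dry to 2200 m: -9.6 × 1.8 km = -17.28°C, so T = -9.18°C.
Saturated to 2700 m: -6.4 × 0.5 km = -3.2°C, so T = -12.38°C.
Dry descent to 1200 m: +9.6 × 1.5 km = +14.4°C, so T = 2.02°C.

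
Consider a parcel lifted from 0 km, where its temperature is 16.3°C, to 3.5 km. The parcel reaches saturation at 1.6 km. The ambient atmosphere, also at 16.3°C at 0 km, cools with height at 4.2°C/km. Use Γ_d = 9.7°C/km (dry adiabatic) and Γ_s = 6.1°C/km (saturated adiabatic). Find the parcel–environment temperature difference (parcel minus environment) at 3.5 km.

Parcel:
  0 → 1600 m (dry, 9.7°C/km): ΔT = -9.7 × 1.6 = -15.52°C → T = 0.78°C
  1600 → 3500 m (saturated, 6.1°C/km): ΔT = -6.1 × 1.9 = -11.59°C → T = -10.81°C
Environment:
  0 → 3500 m (environment, 4.2°C/km): ΔT = -4.2 × 3.5 = -14.7°C → T = 1.6°C
T_parcel − T_env = -10.81 − 1.6 = -12.41°C

-12.41°C (parcel cooler than environment)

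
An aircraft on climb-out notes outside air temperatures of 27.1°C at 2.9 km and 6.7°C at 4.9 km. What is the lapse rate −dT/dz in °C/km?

Γ = −ΔT/Δz = (27.1 − 6.7) / (4900 − 2900) m
  = 20.4°C / 2 km = 10.2°C/km

10.2°C/km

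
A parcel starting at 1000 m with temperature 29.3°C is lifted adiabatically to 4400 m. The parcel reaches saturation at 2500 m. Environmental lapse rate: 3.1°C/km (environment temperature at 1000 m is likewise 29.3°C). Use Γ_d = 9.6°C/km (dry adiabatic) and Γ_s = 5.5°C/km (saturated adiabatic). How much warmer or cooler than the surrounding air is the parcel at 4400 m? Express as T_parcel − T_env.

Parcel:
  1000 → 2500 m (dry, 9.6°C/km): ΔT = -9.6 × 1.5 = -14.4°C → T = 14.9°C
  2500 → 4400 m (saturated, 5.5°C/km): ΔT = -5.5 × 1.9 = -10.45°C → T = 4.45°C
Environment:
  1000 → 4400 m (environment, 3.1°C/km): ΔT = -3.1 × 3.4 = -10.54°C → T = 18.76°C
T_parcel − T_env = 4.45 − 18.76 = -14.31°C

-14.31°C (parcel cooler than environment)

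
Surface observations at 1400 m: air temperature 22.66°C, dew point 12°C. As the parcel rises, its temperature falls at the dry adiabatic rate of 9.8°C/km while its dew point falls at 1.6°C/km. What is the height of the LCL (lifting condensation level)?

T and T_d converge at 9.8 − 1.6 = 8.2°C per km
Height above start = (22.66 − 12) / 8.2 = 1.3 km
LCL altitude = 1400 m + 1300 m = 2700 m

2700 m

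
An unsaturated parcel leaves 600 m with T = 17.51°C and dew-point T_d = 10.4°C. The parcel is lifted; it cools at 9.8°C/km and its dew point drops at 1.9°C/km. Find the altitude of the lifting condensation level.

T and T_d converge at 9.8 − 1.9 = 7.9°C per km
Height above start = (17.51 − 10.4) / 7.9 = 0.9 km
LCL altitude = 600 m + 900 m = 1500 m

1500 m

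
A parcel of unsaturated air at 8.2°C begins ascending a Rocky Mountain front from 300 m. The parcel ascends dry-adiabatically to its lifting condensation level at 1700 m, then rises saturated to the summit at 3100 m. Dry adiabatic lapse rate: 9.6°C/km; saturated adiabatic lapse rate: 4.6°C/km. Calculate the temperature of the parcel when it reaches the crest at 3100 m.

From 300 m to 1700 m (dry): cools by 9.6 × 1.4 = 13.44°C, giving -5.24°C.
From 1700 m to 3100 m (saturated): cools by 4.6 × 1.4 = 6.44°C, giving -11.68°C.

-11.68°C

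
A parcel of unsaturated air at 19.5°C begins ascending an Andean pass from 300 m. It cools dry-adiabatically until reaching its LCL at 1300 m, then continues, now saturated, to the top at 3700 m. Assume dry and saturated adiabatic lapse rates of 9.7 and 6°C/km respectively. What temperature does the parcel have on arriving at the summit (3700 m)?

From 300 m to 1300 m (dry): cools by 9.7 × 1 = 9.7°C, giving 9.8°C.
From 1300 m to 3700 m (saturated): cools by 6 × 2.4 = 14.4°C, giving -4.6°C.

-4.6°C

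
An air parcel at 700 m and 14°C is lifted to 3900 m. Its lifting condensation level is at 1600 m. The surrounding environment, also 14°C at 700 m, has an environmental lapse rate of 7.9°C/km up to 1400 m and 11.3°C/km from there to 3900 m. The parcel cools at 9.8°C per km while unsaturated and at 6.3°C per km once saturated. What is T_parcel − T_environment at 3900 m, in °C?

Parcel:
  From 700 m to 1600 m (dry): cools by 9.8 × 0.9 = 8.82°C, giving 5.18°C.
  From 1600 m to 3900 m (saturated): cools by 6.3 × 2.3 = 14.49°C, giving -9.31°C.
Environment:
  From 700 m to 1400 m (environment, lower layer): cools by 7.9 × 0.7 = 5.53°C, giving 8.47°C.
  From 1400 m to 3900 m (environment, upper layer): cools by 11.3 × 2.5 = 28.25°C, giving -19.78°C.
T_parcel − T_env = -9.31 − (-19.78) = +10.47°C

+10.47°C (parcel warmer than environment)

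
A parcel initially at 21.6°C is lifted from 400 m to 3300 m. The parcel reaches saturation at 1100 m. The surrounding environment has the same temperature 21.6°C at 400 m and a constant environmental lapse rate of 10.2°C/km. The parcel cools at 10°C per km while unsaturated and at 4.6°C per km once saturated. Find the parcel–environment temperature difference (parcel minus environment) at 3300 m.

Parcel:
  400 → 1100 m (dry, 10°C/km): ΔT = -10 × 0.7 = -7°C → T = 14.6°C
  1100 → 3300 m (saturated, 4.6°C/km): ΔT = -4.6 × 2.2 = -10.12°C → T = 4.48°C
Environment:
  400 → 3300 m (environment, 10.2°C/km): ΔT = -10.2 × 2.9 = -29.58°C → T = -7.98°C
T_parcel − T_env = 4.48 − (-7.98) = +12.46°C

+12.46°C (parcel warmer than environment)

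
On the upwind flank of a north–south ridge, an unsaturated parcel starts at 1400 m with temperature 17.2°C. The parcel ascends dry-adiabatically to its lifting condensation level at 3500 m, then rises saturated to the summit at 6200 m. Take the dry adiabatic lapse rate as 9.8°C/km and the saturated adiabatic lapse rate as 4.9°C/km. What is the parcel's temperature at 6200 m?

-16.61°C

1400–3500 m, dry: Δz = 2.1 km ⇒ ΔT = -20.58°C; T = -3.38°C
3500–6200 m, saturated: Δz = 2.7 km ⇒ ΔT = -13.23°C; T = -16.61°C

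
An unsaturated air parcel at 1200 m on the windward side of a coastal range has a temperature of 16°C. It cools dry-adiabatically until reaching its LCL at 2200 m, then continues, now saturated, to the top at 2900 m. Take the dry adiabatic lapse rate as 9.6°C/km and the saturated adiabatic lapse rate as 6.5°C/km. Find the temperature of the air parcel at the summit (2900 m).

1.85°C

1200–2200 m, dry: Δz = 1 km ⇒ ΔT = -9.6°C; T = 6.4°C
2200–2900 m, saturated: Δz = 0.7 km ⇒ ΔT = -4.55°C; T = 1.85°C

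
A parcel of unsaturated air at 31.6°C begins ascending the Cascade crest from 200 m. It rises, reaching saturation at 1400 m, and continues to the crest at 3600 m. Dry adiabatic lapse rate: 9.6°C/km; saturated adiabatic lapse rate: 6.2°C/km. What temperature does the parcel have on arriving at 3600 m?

From 200 m to 1400 m (dry): cools by 9.6 × 1.2 = 11.52°C, giving 20.08°C.
From 1400 m to 3600 m (saturated): cools by 6.2 × 2.2 = 13.64°C, giving 6.44°C.

6.44°C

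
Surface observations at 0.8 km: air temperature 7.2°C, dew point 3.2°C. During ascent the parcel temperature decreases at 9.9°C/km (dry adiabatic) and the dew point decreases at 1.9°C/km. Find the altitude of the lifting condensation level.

1.3 km

T and T_d converge at 9.9 − 1.9 = 8°C per km
Height above start = (7.2 − 3.2) / 8 = 0.5 km
LCL altitude = 800 m + 500 m = 1300 m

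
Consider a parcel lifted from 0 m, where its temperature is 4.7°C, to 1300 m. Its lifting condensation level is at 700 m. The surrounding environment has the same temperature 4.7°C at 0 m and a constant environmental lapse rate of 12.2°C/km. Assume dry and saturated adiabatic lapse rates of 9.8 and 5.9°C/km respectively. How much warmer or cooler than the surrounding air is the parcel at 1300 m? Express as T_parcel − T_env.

+5.46°C (parcel warmer than environment)

Parcel:
  Dry to 700 m: -9.8 × 0.7 km = -6.86°C, so T = -2.16°C.
  Saturated to 1300 m: -5.9 × 0.6 km = -3.54°C, so T = -5.7°C.
Environment:
  Environment to 1300 m: -12.2 × 1.3 km = -15.86°C, so T = -11.16°C.
T_parcel − T_env = -5.7 − (-11.16) = +5.46°C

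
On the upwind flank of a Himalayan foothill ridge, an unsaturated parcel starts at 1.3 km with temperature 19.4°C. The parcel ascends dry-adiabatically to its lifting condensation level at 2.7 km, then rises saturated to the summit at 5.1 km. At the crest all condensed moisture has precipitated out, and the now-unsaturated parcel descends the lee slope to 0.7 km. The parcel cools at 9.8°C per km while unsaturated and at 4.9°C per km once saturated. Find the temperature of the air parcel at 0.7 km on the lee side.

1300–2700 m, dry: Δz = 1.4 km ⇒ ΔT = -13.72°C; T = 5.68°C
2700–5100 m, saturated: Δz = 2.4 km ⇒ ΔT = -11.76°C; T = -6.08°C
5100–700 m, dry descent: Δz = 4.4 km ⇒ ΔT = +43.12°C; T = 37.04°C

37.04°C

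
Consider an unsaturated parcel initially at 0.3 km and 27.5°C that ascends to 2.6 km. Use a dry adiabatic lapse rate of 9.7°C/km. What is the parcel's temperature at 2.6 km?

300–2600 m, dry adiabatic: Δz = 2.3 km ⇒ ΔT = -22.31°C; T = 5.19°C

5.19°C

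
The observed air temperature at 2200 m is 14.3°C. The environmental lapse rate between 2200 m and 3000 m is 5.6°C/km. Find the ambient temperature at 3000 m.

9.82°C

2200–3000 m, environmental: Δz = 0.8 km ⇒ ΔT = -4.48°C; T = 9.82°C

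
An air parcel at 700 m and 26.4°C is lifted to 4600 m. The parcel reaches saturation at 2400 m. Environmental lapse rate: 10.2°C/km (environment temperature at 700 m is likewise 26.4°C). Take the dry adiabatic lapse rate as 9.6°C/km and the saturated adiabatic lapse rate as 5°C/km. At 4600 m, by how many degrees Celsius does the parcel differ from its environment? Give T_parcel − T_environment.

Parcel:
  Dry to 2400 m: -9.6 × 1.7 km = -16.32°C, so T = 10.08°C.
  Saturated to 4600 m: -5 × 2.2 km = -11°C, so T = -0.92°C.
Environment:
  Environment to 4600 m: -10.2 × 3.9 km = -39.78°C, so T = -13.38°C.
T_parcel − T_env = -0.92 − (-13.38) = +12.46°C

+12.46°C (parcel warmer than environment)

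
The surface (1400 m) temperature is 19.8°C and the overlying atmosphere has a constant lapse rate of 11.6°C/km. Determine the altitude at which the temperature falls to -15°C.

Height above start = (19.8 − (-15)) / 11.6 = 3 km
Altitude = 1400 m + 3000 m = 4400 m

4400 m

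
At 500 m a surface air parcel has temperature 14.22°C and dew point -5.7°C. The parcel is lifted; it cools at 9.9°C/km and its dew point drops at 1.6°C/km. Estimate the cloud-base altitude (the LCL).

2900 m

T and T_d converge at 9.9 − 1.6 = 8.3°C per km
Height above start = (14.22 − (-5.7)) / 8.3 = 2.4 km
LCL altitude = 500 m + 2400 m = 2900 m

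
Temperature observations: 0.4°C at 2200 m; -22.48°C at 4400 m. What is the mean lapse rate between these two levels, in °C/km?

10.4°C/km

Γ = −ΔT/Δz = (0.4 − (-22.48)) / (4400 − 2200) m
  = 22.88°C / 2.2 km = 10.4°C/km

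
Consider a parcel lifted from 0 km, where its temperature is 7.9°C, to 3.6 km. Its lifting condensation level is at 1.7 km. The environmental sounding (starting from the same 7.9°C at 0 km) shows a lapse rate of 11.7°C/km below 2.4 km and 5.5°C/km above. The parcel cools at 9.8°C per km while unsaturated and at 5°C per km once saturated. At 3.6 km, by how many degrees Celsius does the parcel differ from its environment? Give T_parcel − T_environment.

Parcel:
  0–1700 m, dry: Δz = 1.7 km ⇒ ΔT = -16.66°C; T = -8.76°C
  1700–3600 m, saturated: Δz = 1.9 km ⇒ ΔT = -9.5°C; T = -18.26°C
Environment:
  0–2400 m, environment, lower layer: Δz = 2.4 km ⇒ ΔT = -28.08°C; T = -20.18°C
  2400–3600 m, environment, upper layer: Δz = 1.2 km ⇒ ΔT = -6.6°C; T = -26.78°C
T_parcel − T_env = -18.26 − (-26.78) = +8.52°C

+8.52°C (parcel warmer than environment)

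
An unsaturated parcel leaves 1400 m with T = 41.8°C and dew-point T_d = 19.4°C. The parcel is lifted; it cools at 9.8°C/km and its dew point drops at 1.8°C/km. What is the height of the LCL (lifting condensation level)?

T and T_d converge at 9.8 − 1.8 = 8°C per km
Height above start = (41.8 − 19.4) / 8 = 2.8 km
LCL altitude = 1400 m + 2800 m = 4200 m

4200 m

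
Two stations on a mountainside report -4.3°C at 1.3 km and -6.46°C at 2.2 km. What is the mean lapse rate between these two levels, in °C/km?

2.4°C/km

Γ = −ΔT/Δz = (-4.3 − (-6.46)) / (2200 − 1300) m
  = 2.16°C / 0.9 km = 2.4°C/km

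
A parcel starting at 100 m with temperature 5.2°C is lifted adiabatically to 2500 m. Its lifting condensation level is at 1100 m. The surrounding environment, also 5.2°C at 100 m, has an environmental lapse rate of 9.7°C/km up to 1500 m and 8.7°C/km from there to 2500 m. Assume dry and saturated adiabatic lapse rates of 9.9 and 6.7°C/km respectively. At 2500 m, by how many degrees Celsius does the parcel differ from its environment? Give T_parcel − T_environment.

+3°C (parcel warmer than environment)

Parcel:
  100–1100 m, dry: Δz = 1 km ⇒ ΔT = -9.9°C; T = -4.7°C
  1100–2500 m, saturated: Δz = 1.4 km ⇒ ΔT = -9.38°C; T = -14.08°C
Environment:
  100–1500 m, environment, lower layer: Δz = 1.4 km ⇒ ΔT = -13.58°C; T = -8.38°C
  1500–2500 m, environment, upper layer: Δz = 1 km ⇒ ΔT = -8.7°C; T = -17.08°C
T_parcel − T_env = -14.08 − (-17.08) = +3°C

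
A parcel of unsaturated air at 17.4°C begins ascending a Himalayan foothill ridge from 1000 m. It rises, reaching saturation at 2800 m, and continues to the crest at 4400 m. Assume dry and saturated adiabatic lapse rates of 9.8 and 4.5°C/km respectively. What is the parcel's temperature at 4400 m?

Dry to 2800 m: -9.8 × 1.8 km = -17.64°C, so T = -0.24°C.
Saturated to 4400 m: -4.5 × 1.6 km = -7.2°C, so T = -7.44°C.

-7.44°C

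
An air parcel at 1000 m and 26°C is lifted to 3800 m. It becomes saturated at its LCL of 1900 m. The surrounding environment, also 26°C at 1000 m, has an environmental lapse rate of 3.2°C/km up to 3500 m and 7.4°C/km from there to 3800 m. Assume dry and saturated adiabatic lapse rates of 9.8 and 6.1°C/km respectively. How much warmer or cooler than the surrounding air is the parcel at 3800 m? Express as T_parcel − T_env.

-10.19°C (parcel cooler than environment)

Parcel:
  From 1000 m to 1900 m (dry): cools by 9.8 × 0.9 = 8.82°C, giving 17.18°C.
  From 1900 m to 3800 m (saturated): cools by 6.1 × 1.9 = 11.59°C, giving 5.59°C.
Environment:
  From 1000 m to 3500 m (environment, lower layer): cools by 3.2 × 2.5 = 8°C, giving 18°C.
  From 3500 m to 3800 m (environment, upper layer): cools by 7.4 × 0.3 = 2.22°C, giving 15.78°C.
T_parcel − T_env = 5.59 − 15.78 = -10.19°C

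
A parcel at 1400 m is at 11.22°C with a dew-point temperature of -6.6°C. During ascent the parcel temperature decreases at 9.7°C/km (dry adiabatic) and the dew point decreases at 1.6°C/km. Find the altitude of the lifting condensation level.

3600 m

T and T_d converge at 9.7 − 1.6 = 8.1°C per km
Height above start = (11.22 − (-6.6)) / 8.1 = 2.2 km
LCL altitude = 1400 m + 2200 m = 3600 m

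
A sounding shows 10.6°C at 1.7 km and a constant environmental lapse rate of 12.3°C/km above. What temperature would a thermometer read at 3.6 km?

From 1700 m to 3600 m (environmental): cools by 12.3 × 1.9 = 23.37°C, giving -12.77°C.

-12.77°C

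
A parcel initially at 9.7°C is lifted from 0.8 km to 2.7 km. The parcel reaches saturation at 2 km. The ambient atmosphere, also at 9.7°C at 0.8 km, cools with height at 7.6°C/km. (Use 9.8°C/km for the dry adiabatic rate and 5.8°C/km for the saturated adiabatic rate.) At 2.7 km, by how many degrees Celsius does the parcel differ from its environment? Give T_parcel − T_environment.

Parcel:
  Dry to 2000 m: -9.8 × 1.2 km = -11.76°C, so T = -2.06°C.
  Saturated to 2700 m: -5.8 × 0.7 km = -4.06°C, so T = -6.12°C.
Environment:
  Environment to 2700 m: -7.6 × 1.9 km = -14.44°C, so T = -4.74°C.
T_parcel − T_env = -6.12 − (-4.74) = -1.38°C

-1.38°C (parcel cooler than environment)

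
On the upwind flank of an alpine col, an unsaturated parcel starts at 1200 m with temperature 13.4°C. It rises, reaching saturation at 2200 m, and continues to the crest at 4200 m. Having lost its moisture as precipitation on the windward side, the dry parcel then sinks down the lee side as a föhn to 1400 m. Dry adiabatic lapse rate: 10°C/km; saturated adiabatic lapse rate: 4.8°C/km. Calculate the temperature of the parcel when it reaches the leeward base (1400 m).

21.8°C

1200 → 2200 m (dry, 10°C/km): ΔT = -10 × 1 = -10°C → T = 3.4°C
2200 → 4200 m (saturated, 4.8°C/km): ΔT = -4.8 × 2 = -9.6°C → T = -6.2°C
4200 → 1400 m (dry descent, 10°C/km): ΔT = +10 × 2.8 = +28°C → T = 21.8°C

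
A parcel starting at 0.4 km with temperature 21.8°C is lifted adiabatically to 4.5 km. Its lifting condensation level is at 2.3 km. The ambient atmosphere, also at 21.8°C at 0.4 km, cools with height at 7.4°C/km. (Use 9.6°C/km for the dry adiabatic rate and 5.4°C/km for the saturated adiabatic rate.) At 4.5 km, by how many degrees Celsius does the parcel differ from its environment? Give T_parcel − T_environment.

+0.22°C (parcel warmer than environment)

Parcel:
  400 → 2300 m (dry, 9.6°C/km): ΔT = -9.6 × 1.9 = -18.24°C → T = 3.56°C
  2300 → 4500 m (saturated, 5.4°C/km): ΔT = -5.4 × 2.2 = -11.88°C → T = -8.32°C
Environment:
  400 → 4500 m (environment, 7.4°C/km): ΔT = -7.4 × 4.1 = -30.34°C → T = -8.54°C
T_parcel − T_env = -8.32 − (-8.54) = +0.22°C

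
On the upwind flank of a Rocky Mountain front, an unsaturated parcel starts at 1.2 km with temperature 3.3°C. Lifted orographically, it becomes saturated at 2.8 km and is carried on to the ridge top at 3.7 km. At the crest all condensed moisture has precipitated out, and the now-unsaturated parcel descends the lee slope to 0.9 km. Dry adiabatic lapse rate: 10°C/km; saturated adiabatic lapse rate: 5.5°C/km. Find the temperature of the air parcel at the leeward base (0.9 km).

10.35°C

1200 → 2800 m (dry, 10°C/km): ΔT = -10 × 1.6 = -16°C → T = -12.7°C
2800 → 3700 m (saturated, 5.5°C/km): ΔT = -5.5 × 0.9 = -4.95°C → T = -17.65°C
3700 → 900 m (dry descent, 10°C/km): ΔT = +10 × 2.8 = +28°C → T = 10.35°C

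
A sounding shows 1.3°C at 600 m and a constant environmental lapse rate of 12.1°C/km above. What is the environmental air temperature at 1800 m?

600–1800 m, environmental: Δz = 1.2 km ⇒ ΔT = -14.52°C; T = -13.22°C

-13.22°C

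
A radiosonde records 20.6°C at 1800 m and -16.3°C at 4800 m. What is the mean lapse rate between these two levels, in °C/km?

12.3°C/km

Γ = −ΔT/Δz = (20.6 − (-16.3)) / (4800 − 1800) m
  = 36.9°C / 3 km = 12.3°C/km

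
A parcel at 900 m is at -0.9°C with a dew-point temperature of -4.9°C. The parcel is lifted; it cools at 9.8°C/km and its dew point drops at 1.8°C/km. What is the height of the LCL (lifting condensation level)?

T and T_d converge at 9.8 − 1.8 = 8°C per km
Height above start = (-0.9 − (-4.9)) / 8 = 0.5 km
LCL altitude = 900 m + 500 m = 1400 m

1400 m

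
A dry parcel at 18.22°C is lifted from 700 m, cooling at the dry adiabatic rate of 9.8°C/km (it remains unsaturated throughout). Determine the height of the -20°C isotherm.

4600 m

Height above start = (18.22 − (-20)) / 9.8 = 3.9 km
Altitude = 700 m + 3900 m = 4600 m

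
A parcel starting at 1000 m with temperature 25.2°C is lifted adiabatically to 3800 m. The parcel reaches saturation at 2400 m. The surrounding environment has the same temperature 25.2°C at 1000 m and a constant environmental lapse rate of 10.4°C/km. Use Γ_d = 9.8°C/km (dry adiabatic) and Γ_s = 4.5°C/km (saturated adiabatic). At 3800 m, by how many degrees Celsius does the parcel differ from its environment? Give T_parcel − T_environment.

+9.1°C (parcel warmer than environment)

Parcel:
  1000 → 2400 m (dry, 9.8°C/km): ΔT = -9.8 × 1.4 = -13.72°C → T = 11.48°C
  2400 → 3800 m (saturated, 4.5°C/km): ΔT = -4.5 × 1.4 = -6.3°C → T = 5.18°C
Environment:
  1000 → 3800 m (environment, 10.4°C/km): ΔT = -10.4 × 2.8 = -29.12°C → T = -3.92°C
T_parcel − T_env = 5.18 − (-3.92) = +9.1°C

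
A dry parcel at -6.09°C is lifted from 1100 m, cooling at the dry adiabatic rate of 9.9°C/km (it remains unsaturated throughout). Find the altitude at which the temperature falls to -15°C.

2000 m

Height above start = (-6.09 − (-15)) / 9.9 = 0.9 km
Altitude = 1100 m + 900 m = 2000 m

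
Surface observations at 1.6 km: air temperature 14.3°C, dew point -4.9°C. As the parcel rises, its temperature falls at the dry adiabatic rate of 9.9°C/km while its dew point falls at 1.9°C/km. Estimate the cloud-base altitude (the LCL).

4 km

T and T_d converge at 9.9 − 1.9 = 8°C per km
Height above start = (14.3 − (-4.9)) / 8 = 2.4 km
LCL altitude = 1600 m + 2400 m = 4000 m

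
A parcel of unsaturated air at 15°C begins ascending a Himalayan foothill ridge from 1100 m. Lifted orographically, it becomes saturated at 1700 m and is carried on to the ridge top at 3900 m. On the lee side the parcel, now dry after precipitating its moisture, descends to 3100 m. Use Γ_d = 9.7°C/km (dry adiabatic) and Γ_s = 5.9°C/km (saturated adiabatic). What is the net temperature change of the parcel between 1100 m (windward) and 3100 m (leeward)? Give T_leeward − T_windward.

-11.04°C

Dry to 1700 m: -9.7 × 0.6 km = -5.82°C, so T = 9.18°C.
Saturated to 3900 m: -5.9 × 2.2 km = -12.98°C, so T = -3.8°C.
Dry descent to 3100 m: +9.7 × 0.8 km = +7.76°C, so T = 3.96°C.
Net change vs windward start: 3.96 − 15 = -11.04°C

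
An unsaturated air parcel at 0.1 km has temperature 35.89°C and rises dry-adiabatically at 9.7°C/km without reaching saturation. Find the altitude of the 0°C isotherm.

Height above start = (35.89 − 0) / 9.7 = 3.7 km
Altitude = 100 m + 3700 m = 3800 m

3.8 km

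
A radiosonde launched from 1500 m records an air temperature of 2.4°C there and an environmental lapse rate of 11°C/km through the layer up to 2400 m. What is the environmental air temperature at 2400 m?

From 1500 m to 2400 m (environmental): cools by 11 × 0.9 = 9.9°C, giving -7.5°C.

-7.5°C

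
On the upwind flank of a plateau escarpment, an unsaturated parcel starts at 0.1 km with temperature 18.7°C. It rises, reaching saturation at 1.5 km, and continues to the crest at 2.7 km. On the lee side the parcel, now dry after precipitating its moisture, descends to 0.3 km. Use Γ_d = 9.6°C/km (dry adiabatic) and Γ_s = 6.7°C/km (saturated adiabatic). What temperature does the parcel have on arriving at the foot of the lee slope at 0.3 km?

100–1500 m, dry: Δz = 1.4 km ⇒ ΔT = -13.44°C; T = 5.26°C
1500–2700 m, saturated: Δz = 1.2 km ⇒ ΔT = -8.04°C; T = -2.78°C
2700–300 m, dry descent: Δz = 2.4 km ⇒ ΔT = +23.04°C; T = 20.26°C

20.26°C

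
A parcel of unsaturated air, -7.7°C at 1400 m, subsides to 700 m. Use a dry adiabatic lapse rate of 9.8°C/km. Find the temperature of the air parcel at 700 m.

Dry adiabatic to 700 m: +9.8 × 0.7 km = +6.86°C, so T = -0.84°C.

-0.84°C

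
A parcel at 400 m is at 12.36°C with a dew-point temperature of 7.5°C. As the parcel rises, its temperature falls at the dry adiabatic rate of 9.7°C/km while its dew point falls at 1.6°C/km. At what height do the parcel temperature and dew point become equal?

T and T_d converge at 9.7 − 1.6 = 8.1°C per km
Height above start = (12.36 − 7.5) / 8.1 = 0.6 km
LCL altitude = 400 m + 600 m = 1000 m

1000 m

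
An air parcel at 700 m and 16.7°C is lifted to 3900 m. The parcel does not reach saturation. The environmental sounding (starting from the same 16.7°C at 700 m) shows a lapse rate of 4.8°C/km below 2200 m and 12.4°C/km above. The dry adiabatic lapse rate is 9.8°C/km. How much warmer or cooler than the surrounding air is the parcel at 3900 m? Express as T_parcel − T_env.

Parcel:
  700–3900 m, dry: Δz = 3.2 km ⇒ ΔT = -31.36°C; T = -14.66°C
Environment:
  700–2200 m, environment, lower layer: Δz = 1.5 km ⇒ ΔT = -7.2°C; T = 9.5°C
  2200–3900 m, environment, upper layer: Δz = 1.7 km ⇒ ΔT = -21.08°C; T = -11.58°C
T_parcel − T_env = -14.66 − (-11.58) = -3.08°C

-3.08°C (parcel cooler than environment)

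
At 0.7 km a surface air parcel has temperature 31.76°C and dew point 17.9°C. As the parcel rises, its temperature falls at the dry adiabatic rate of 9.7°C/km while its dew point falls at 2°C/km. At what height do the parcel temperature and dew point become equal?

T and T_d converge at 9.7 − 2 = 7.7°C per km
Height above start = (31.76 − 17.9) / 7.7 = 1.8 km
LCL altitude = 700 m + 1800 m = 2500 m

2.5 km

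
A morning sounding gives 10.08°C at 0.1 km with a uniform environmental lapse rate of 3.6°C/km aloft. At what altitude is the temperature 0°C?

2.9 km

Height above start = (10.08 − 0) / 3.6 = 2.8 km
Altitude = 100 m + 2800 m = 2900 m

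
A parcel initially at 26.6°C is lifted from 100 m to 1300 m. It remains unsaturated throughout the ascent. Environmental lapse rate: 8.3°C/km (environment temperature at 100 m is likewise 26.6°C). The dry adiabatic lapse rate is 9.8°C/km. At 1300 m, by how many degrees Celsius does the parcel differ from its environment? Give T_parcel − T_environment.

-1.8°C (parcel cooler than environment)

Parcel:
  100–1300 m, dry: Δz = 1.2 km ⇒ ΔT = -11.76°C; T = 14.84°C
Environment:
  100–1300 m, environment: Δz = 1.2 km ⇒ ΔT = -9.96°C; T = 16.64°C
T_parcel − T_env = 14.84 − 16.64 = -1.8°C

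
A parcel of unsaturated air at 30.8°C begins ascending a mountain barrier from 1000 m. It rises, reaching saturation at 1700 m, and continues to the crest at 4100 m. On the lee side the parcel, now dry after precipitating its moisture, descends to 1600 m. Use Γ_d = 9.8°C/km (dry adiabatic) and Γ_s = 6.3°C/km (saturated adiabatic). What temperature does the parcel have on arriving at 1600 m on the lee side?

33.32°C

1000 → 1700 m (dry, 9.8°C/km): ΔT = -9.8 × 0.7 = -6.86°C → T = 23.94°C
1700 → 4100 m (saturated, 6.3°C/km): ΔT = -6.3 × 2.4 = -15.12°C → T = 8.82°C
4100 → 1600 m (dry descent, 9.8°C/km): ΔT = +9.8 × 2.5 = +24.5°C → T = 33.32°C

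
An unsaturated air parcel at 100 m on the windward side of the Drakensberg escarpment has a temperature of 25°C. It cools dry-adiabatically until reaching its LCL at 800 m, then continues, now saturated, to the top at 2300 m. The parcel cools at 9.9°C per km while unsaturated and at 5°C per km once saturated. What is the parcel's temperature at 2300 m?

10.57°C

Dry to 800 m: -9.9 × 0.7 km = -6.93°C, so T = 18.07°C.
Saturated to 2300 m: -5 × 1.5 km = -7.5°C, so T = 10.57°C.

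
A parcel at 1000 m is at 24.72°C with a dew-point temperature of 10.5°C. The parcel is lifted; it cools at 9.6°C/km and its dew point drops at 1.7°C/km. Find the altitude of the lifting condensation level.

T and T_d converge at 9.6 − 1.7 = 7.9°C per km
Height above start = (24.72 − 10.5) / 7.9 = 1.8 km
LCL altitude = 1000 m + 1800 m = 2800 m

2800 m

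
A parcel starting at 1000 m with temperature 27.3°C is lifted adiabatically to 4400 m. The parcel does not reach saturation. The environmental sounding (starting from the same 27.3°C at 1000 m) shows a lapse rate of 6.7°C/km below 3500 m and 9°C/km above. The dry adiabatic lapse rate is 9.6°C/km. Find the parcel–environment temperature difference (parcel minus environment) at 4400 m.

-7.79°C (parcel cooler than environment)

Parcel:
  1000–4400 m, dry: Δz = 3.4 km ⇒ ΔT = -32.64°C; T = -5.34°C
Environment:
  1000–3500 m, environment, lower layer: Δz = 2.5 km ⇒ ΔT = -16.75°C; T = 10.55°C
  3500–4400 m, environment, upper layer: Δz = 0.9 km ⇒ ΔT = -8.1°C; T = 2.45°C
T_parcel − T_env = -5.34 − 2.45 = -7.79°C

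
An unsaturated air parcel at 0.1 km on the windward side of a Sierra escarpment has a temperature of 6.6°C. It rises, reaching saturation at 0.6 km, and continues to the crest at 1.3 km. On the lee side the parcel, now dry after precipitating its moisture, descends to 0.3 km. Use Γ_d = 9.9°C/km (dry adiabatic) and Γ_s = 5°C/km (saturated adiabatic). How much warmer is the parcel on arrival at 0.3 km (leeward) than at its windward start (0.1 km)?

Dry to 600 m: -9.9 × 0.5 km = -4.95°C, so T = 1.65°C.
Saturated to 1300 m: -5 × 0.7 km = -3.5°C, so T = -1.85°C.
Dry descent to 300 m: +9.9 × 1 km = +9.9°C, so T = 8.05°C.
Net change vs windward start: 8.05 − 6.6 = +1.45°C

+1.45°C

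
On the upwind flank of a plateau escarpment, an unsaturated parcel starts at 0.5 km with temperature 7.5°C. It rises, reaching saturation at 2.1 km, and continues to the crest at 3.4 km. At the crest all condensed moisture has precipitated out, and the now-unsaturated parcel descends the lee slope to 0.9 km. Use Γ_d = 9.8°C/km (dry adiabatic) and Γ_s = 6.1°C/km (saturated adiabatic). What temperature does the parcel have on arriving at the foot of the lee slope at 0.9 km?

500–2100 m, dry: Δz = 1.6 km ⇒ ΔT = -15.68°C; T = -8.18°C
2100–3400 m, saturated: Δz = 1.3 km ⇒ ΔT = -7.93°C; T = -16.11°C
3400–900 m, dry descent: Δz = 2.5 km ⇒ ΔT = +24.5°C; T = 8.39°C

8.39°C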